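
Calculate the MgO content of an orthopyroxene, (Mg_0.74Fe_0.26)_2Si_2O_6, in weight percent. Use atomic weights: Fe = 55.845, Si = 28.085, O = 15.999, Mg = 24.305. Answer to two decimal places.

M((Mg_0.74Fe_0.26)_2Si_2O_6) = 217.175 g/mol; M(MgO) = 40.304 g/mol.
Moles MgO per formula unit = 1.48 Mg ÷ 1 = 1.4800.
MgO fraction = (1.4800 × 40.304) / 217.175 = 59.650/217.175 = 0.2747.

27.47 wt%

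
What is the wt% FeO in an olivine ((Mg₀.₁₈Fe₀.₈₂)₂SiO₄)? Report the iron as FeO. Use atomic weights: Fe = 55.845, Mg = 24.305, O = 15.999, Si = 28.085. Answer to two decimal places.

61.23 wt%

Molar mass of (Mg₀.₁₈Fe₀.₈₂)₂SiO₄ = 0.36·24.305 + 1.64·55.845 + 1·28.085 + 4·15.999 = 192.417 g/mol.
Each formula unit contains 1.64 Fe, equivalent to 1.64/1 = 1.6400 mol FeO.
M(FeO) = 1×55.845 + 1×15.999 = 71.844 g/mol.
Mass of FeO per formula unit = 1.6400 × 71.844 = 117.824 g.
FeO wt% = 117.824 / 192.417 × 100 = 61.23%.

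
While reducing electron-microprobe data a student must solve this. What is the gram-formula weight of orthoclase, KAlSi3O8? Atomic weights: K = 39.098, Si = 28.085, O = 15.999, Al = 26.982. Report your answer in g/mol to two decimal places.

278.33 g/mol

The formula mass is the sum 1*39.098 + 1*26.982 + 3*28.085 + 8*15.999.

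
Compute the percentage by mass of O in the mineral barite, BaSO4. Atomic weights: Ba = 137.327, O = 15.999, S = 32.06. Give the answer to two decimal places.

M(BaSO4) = 233.383 g/mol.
O contributes 4 × 15.999 = 63.996 g per mole.
63.996/233.383 = 0.2742 → 27.42%.

27.42 wt%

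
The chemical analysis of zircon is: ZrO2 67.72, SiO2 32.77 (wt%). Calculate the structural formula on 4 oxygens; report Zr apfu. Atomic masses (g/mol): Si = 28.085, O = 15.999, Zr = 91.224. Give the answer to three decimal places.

1.004 Zr apfu

ZrO2 (M=123.222): mol = 0.54958; Zr = 0.54958, O = 1.09916.
SiO2 (M=60.083): mol = 0.54541; Si = 0.54541, O = 1.09082.
ΣO = 2.18998; factor = 4/ΣO = 1.82650.
Zr apfu = 0.54958 × 1.82650 = 1.004.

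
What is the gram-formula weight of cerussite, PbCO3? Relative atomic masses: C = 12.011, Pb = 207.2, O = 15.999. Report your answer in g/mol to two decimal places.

Pb: 1 × 207.2 = 207.2000
C: 1 × 12.011 = 12.0110
O: 3 × 15.999 = 47.9970
Summing the contributions gives the formula mass.

267.21 g/mol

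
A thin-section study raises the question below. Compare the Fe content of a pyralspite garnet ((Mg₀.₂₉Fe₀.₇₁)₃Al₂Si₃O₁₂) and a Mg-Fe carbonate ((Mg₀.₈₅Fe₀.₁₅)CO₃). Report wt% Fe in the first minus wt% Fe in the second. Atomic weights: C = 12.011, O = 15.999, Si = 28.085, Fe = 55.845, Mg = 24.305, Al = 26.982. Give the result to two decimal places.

M((Mg₀.₂₉Fe₀.₇₁)₃Al₂Si₃O₁₂) = 470.302 g/mol, so wt% Fe = 118.950/470.302 × 100 = 25.29%.
M((Mg₀.₈₅Fe₀.₁₅)CO₃) = 89.044 g/mol, so wt% Fe = 8.377/89.044 × 100 = 9.41%.
25.29 − 9.41 = 15.88 pp.

15.88 percentage points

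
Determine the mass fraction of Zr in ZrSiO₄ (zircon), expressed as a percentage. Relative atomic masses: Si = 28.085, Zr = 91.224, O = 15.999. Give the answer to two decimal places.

Formula mass = 1*91.224 + 1*28.085 + 4*15.999 = 183.305 g/mol, of which 91.224 g is Zr.
So Zr makes up 91.224/183.305 = 0.4977 of the mass, i.e. 49.77%.

49.77 mass %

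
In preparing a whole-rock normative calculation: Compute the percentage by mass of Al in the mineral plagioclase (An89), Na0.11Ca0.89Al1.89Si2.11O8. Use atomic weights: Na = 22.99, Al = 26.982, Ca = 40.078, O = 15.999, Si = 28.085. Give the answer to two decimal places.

18.45 mass %

Formula mass = 0.11·22.99 + 0.89·40.078 + 1.89·26.982 + 2.11·28.085 + 8·15.999 = 276.446 g/mol, of which 50.996 g is Al.
So Al makes up 50.996/276.446 = 0.1845 of the mass, i.e. 18.45%.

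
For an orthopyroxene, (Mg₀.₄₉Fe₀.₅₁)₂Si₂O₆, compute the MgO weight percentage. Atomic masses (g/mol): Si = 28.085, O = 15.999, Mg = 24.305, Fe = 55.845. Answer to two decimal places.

16.96 wt%

M((Mg₀.₄₉Fe₀.₅₁)₂Si₂O₆) = 232.945 g/mol; M(MgO) = 40.304 g/mol.
Moles MgO per formula unit = 0.98 Mg ÷ 1 = 0.9800.
MgO fraction = (0.9800 × 40.304) / 232.945 = 39.498/232.945 = 0.1696.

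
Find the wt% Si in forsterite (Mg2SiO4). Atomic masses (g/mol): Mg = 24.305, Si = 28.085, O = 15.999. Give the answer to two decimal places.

19.96 mass %

Formula mass = 2·24.305 + 1·28.085 + 4·15.999 = 140.691 g/mol, of which 28.085 g is Si.
So Si makes up 28.085/140.691 = 0.1996 of the mass, i.e. 19.96%.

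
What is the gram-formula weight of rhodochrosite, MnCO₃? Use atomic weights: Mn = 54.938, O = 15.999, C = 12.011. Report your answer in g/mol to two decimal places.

M = 1*54.938 + 1*12.011 + 3*15.999

114.95 g/mol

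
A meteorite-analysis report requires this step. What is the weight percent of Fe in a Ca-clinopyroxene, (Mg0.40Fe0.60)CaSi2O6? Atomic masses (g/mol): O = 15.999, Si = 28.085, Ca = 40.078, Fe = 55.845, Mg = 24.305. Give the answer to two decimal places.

M((Mg0.40Fe0.60)CaSi2O6) = 235.471 g/mol.
Fe contributes 0.60 × 55.845 = 33.507 g per mole.
33.507/235.471 = 0.1423 → 14.23%.

14.23 weight percent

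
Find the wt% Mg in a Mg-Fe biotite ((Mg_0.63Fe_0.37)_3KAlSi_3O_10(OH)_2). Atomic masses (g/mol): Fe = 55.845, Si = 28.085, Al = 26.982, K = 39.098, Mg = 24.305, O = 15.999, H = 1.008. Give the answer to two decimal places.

M((Mg_0.63Fe_0.37)_3KAlSi_3O_10(OH)_2) = 452.263 g/mol.
Mg contributes 1.89 × 24.305 = 45.936 g per mole.
45.936/452.263 = 0.1016 → 10.16%.

10.16 mass %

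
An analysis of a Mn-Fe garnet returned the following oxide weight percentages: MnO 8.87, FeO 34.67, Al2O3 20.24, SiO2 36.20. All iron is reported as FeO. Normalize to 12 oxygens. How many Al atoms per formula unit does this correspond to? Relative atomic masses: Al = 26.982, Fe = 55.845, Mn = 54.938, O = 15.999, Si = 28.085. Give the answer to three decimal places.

8.87 wt% MnO ÷ 70.937 g/mol = 0.12504 mol, giving 0.12504 Mn and 0.12504 O.
34.67 wt% FeO ÷ 71.844 g/mol = 0.48257 mol, giving 0.48257 Fe and 0.48257 O.
20.24 wt% Al2O3 ÷ 101.961 g/mol = 0.19851 mol, giving 0.39702 Al and 0.59553 O.
36.20 wt% SiO2 ÷ 60.083 g/mol = 0.60250 mol, giving 0.60250 Si and 1.20500 O.
Oxygen sums to 2.40814; scaling by 12/2.40814 = 4.98310 puts the formula on 12 O.
Al: 0.39702 × 4.98310 = 1.978 atoms per formula unit.

1.978 Al apfu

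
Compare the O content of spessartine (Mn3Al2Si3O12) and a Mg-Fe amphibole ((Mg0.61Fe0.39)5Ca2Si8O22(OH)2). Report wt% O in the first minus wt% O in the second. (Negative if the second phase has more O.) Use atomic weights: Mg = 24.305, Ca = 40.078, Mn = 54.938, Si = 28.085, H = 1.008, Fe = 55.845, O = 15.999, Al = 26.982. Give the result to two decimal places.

O in Mn3Al2Si3O12: molar mass 495.021 g/mol; 12×15.999 = 191.988 g → 38.78 wt%.
O in (Mg0.61Fe0.39)5Ca2Si8O22(OH)2: molar mass 873.856 g/mol; 24×15.999 = 383.976 g → 43.94 wt%.
Difference = 38.78 − 43.94 = -5.16 percentage points.

-5.16 percentage points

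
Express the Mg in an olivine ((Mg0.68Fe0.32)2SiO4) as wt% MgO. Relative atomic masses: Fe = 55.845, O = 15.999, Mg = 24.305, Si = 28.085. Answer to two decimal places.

34.07 wt%

Molar mass of (Mg0.68Fe0.32)2SiO4 = 1.36·24.305 + 0.64·55.845 + 1·28.085 + 4·15.999 = 160.877 g/mol.
Each formula unit contains 1.36 Mg, equivalent to 1.36/1 = 1.3600 mol MgO.
M(MgO) = 1×24.305 + 1×15.999 = 40.304 g/mol.
Mass of MgO per formula unit = 1.3600 × 40.304 = 54.813 g.
MgO wt% = 54.813 / 160.877 × 100 = 34.07%.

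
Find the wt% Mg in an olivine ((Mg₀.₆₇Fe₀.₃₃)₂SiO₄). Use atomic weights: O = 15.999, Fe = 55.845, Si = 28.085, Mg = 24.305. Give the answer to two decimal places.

Molar mass of (Mg₀.₆₇Fe₀.₃₃)₂SiO₄: 1.34·24.305 + 0.66·55.845 + 1·28.085 + 4·15.999 = 161.507 g/mol.
Mass of Mg per formula unit: 1.34 × 24.305 = 32.569 g.
Weight fraction Mg = 32.569 / 161.507 = 0.2017.

20.17 weight percent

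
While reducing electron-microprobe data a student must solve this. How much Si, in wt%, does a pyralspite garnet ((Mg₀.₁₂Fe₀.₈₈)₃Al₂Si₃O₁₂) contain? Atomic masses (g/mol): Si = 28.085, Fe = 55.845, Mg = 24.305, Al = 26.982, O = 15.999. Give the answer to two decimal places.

Molar mass of (Mg₀.₁₂Fe₀.₈₈)₃Al₂Si₃O₁₂: 0.36×24.305 + 2.64×55.845 + 2×26.982 + 3×28.085 + 12×15.999 = 486.388 g/mol.
Mass of Si per formula unit: 3 × 28.085 = 84.255 g.
Weight fraction Si = 84.255 / 486.388 = 0.1732.

17.32 wt%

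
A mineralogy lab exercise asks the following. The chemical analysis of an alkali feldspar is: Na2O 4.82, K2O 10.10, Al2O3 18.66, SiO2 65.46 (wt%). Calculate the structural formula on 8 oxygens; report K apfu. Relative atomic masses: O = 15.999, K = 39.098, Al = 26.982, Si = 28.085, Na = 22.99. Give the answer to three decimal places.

0.589 K apfu

Na2O: 4.82/61.979 = 0.07777 mol → 0.15554 mol Na, 0.07777 mol O.
K2O: 10.10/94.195 = 0.10722 mol → 0.21444 mol K, 0.10722 mol O.
Al2O3: 18.66/101.961 = 0.18301 mol → 0.36602 mol Al, 0.54903 mol O.
SiO2: 65.46/60.083 = 1.08949 mol → 1.08949 mol Si, 2.17898 mol O.
Total oxygen = 2.91300 mol. Normalization factor = 8/2.91300 = 2.74631.
K per 8 O = 0.21444 × 2.74631 = 0.589.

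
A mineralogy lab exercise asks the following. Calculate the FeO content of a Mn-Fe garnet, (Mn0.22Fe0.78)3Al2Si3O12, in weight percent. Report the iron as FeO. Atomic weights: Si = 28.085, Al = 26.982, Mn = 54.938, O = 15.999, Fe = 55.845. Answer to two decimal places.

33.82 wt%

Molar mass of (Mn0.22Fe0.78)3Al2Si3O12 = 0.66×54.938 + 2.34×55.845 + 2×26.982 + 3×28.085 + 12×15.999 = 497.143 g/mol.
Each formula unit contains 2.34 Fe, equivalent to 2.34/1 = 2.3400 mol FeO.
M(FeO) = 1×55.845 + 1×15.999 = 71.844 g/mol.
Mass of FeO per formula unit = 2.3400 × 71.844 = 168.115 g.
FeO wt% = 168.115 / 497.143 × 100 = 33.82%.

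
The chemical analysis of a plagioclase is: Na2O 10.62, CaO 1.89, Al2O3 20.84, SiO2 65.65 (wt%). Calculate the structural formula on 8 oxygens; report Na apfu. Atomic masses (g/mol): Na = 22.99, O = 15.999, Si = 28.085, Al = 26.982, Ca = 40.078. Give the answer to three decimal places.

0.913 Na apfu

Na2O: 10.62/61.979 = 0.17135 mol → 0.34270 mol Na, 0.17135 mol O.
CaO: 1.89/56.077 = 0.03370 mol → 0.03370 mol Ca, 0.03370 mol O.
Al2O3: 20.84/101.961 = 0.20439 mol → 0.40878 mol Al, 0.61317 mol O.
SiO2: 65.65/60.083 = 1.09266 mol → 1.09266 mol Si, 2.18532 mol O.
Total oxygen = 3.00354 mol. Normalization factor = 8/3.00354 = 2.66352.
Na per 8 O = 0.34270 × 2.66352 = 0.913.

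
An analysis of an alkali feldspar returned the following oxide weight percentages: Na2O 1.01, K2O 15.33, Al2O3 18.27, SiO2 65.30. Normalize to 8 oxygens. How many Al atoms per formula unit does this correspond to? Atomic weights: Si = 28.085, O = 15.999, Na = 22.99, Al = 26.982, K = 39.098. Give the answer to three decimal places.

Na2O (M=61.979): mol = 0.01630; Na = 0.03260, O = 0.01630.
K2O (M=94.195): mol = 0.16275; K = 0.32550, O = 0.16275.
Al2O3 (M=101.961): mol = 0.17919; Al = 0.35838, O = 0.53757.
SiO2 (M=60.083): mol = 1.08683; Si = 1.08683, O = 2.17366.
ΣO = 2.89028; factor = 8/ΣO = 2.76790.
Al apfu = 0.35838 × 2.76790 = 0.992.

0.992 Al apfu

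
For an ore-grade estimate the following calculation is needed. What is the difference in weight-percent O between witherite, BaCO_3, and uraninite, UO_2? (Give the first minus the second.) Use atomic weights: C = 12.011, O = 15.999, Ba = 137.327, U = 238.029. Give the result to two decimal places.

First mineral: 47.997 g O in 197.335 g formula = 24.32 wt% O.
Second mineral: 31.998 g O in 270.027 g formula = 11.85 wt% O.
24.32% − 11.85% gives a difference of 12.47 percentage points.

12.47 percentage points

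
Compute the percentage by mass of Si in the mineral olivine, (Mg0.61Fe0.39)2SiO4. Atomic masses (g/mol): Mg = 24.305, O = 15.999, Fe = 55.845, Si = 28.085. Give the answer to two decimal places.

16.99 weight percent

M((Mg0.61Fe0.39)2SiO4) = 165.292 g/mol.
Si contributes 1 × 28.085 = 28.085 g per mole.
28.085/165.292 = 0.1699 → 16.99%.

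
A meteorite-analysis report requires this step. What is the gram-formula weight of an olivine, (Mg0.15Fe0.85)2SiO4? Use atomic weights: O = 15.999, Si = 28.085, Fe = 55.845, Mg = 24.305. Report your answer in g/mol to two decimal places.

Mg: 0.30 × 24.305 = 7.2915
Fe: 1.70 × 55.845 = 94.9365
Si: 1 × 28.085 = 28.0850
O: 4 × 15.999 = 63.9960
Summing the contributions gives the formula mass.

194.31 g/mol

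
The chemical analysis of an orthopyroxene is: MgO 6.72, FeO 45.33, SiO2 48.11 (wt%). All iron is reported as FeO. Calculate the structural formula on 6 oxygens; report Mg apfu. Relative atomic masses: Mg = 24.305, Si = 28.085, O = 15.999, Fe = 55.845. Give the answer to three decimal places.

0.417 Mg apfu

MgO (M=40.304): mol = 0.16673; Mg = 0.16673, O = 0.16673.
FeO (M=71.844): mol = 0.63095; Fe = 0.63095, O = 0.63095.
SiO2 (M=60.083): mol = 0.80073; Si = 0.80073, O = 1.60146.
ΣO = 2.39914; factor = 6/ΣO = 2.50090.
Mg apfu = 0.16673 × 2.50090 = 0.417.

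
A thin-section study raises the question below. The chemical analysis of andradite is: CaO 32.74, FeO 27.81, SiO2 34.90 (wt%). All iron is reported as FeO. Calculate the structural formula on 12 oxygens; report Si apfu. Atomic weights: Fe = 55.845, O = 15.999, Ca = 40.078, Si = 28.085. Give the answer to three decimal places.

32.74 wt% CaO ÷ 56.077 g/mol = 0.58384 mol, giving 0.58384 Ca and 0.58384 O.
27.81 wt% FeO ÷ 71.844 g/mol = 0.38709 mol, giving 0.38709 Fe and 0.38709 O.
34.90 wt% SiO2 ÷ 60.083 g/mol = 0.58086 mol, giving 0.58086 Si and 1.16172 O.
Oxygen sums to 2.13265; scaling by 12/2.13265 = 5.62680 puts the formula on 12 O.
Si: 0.58086 × 5.62680 = 3.268 atoms per formula unit.

3.268 Si apfu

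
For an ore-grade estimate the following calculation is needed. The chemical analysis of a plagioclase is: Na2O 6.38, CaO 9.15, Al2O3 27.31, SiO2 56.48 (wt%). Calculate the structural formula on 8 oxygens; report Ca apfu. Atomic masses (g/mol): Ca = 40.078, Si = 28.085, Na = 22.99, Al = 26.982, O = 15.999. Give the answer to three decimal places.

6.38 wt% Na2O ÷ 61.979 g/mol = 0.10294 mol, giving 0.20588 Na and 0.10294 O.
9.15 wt% CaO ÷ 56.077 g/mol = 0.16317 mol, giving 0.16317 Ca and 0.16317 O.
27.31 wt% Al2O3 ÷ 101.961 g/mol = 0.26785 mol, giving 0.53570 Al and 0.80355 O.
56.48 wt% SiO2 ÷ 60.083 g/mol = 0.94003 mol, giving 0.94003 Si and 1.88006 O.
Oxygen sums to 2.94972; scaling by 8/2.94972 = 2.71212 puts the formula on 8 O.
Ca: 0.16317 × 2.71212 = 0.443 atoms per formula unit.

0.443 Ca apfu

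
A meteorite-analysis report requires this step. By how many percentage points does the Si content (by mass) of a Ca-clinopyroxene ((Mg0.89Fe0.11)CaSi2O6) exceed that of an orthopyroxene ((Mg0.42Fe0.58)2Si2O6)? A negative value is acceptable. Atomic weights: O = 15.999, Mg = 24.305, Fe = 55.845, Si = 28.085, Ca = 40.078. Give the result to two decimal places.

1.87 percentage points

M((Mg0.89Fe0.11)CaSi2O6) = 220.016 g/mol, so wt% Si = 56.170/220.016 × 100 = 25.53%.
M((Mg0.42Fe0.58)2Si2O6) = 237.360 g/mol, so wt% Si = 56.170/237.360 × 100 = 23.66%.
25.53 − 23.66 = 1.87 pp.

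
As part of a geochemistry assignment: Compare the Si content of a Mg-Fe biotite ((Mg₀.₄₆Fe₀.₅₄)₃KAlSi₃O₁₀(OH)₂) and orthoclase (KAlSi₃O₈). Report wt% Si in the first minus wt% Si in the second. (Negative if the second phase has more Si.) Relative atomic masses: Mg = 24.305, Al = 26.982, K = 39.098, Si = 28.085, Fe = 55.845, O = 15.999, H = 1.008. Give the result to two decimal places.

Si in (Mg₀.₄₆Fe₀.₅₄)₃KAlSi₃O₁₀(OH)₂: molar mass 468.349 g/mol; 3×28.085 = 84.255 g → 17.99 wt%.
Si in KAlSi₃O₈: molar mass 278.327 g/mol; 3×28.085 = 84.255 g → 30.27 wt%.
Difference = 17.99 − 30.27 = -12.28 percentage points.

-12.28 percentage points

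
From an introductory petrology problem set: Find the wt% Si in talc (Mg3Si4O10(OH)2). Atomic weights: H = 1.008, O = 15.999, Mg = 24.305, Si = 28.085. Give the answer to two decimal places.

29.62 weight percent

Molar mass of Mg3Si4O10(OH)2: 3·24.305 + 4·28.085 + 12·15.999 + 2·1.008 = 379.259 g/mol.
Mass of Si per formula unit: 4 × 28.085 = 112.340 g.
Weight fraction Si = 112.340 / 379.259 = 0.2962.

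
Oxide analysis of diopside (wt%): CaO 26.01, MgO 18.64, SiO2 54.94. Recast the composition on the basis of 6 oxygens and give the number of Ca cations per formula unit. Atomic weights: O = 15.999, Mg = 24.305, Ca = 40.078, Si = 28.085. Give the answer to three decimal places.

1.010 Ca apfu

26.01 wt% CaO ÷ 56.077 g/mol = 0.46383 mol, giving 0.46383 Ca and 0.46383 O.
18.64 wt% MgO ÷ 40.304 g/mol = 0.46249 mol, giving 0.46249 Mg and 0.46249 O.
54.94 wt% SiO2 ÷ 60.083 g/mol = 0.91440 mol, giving 0.91440 Si and 1.82880 O.
Oxygen sums to 2.75512; scaling by 6/2.75512 = 2.17776 puts the formula on 6 O.
Ca: 0.46383 × 2.17776 = 1.010 atoms per formula unit.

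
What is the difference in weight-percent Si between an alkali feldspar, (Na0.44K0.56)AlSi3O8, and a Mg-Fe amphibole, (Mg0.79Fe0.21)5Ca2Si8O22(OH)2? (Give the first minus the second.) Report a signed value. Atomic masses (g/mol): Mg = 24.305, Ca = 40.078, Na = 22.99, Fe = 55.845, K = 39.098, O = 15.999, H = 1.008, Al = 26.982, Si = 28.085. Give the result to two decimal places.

4.49 percentage points

Si in (Na0.44K0.56)AlSi3O8: molar mass 271.239 g/mol; 3×28.085 = 84.255 g → 31.06 wt%.
Si in (Mg0.79Fe0.21)5Ca2Si8O22(OH)2: molar mass 845.470 g/mol; 8×28.085 = 224.680 g → 26.57 wt%.
Difference = 31.06 − 26.57 = 4.49 percentage points.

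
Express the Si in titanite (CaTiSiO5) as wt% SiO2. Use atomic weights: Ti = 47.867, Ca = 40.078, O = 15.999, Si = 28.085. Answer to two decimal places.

Molar mass of CaTiSiO5 = 1×40.078 + 1×47.867 + 1×28.085 + 5×15.999 = 196.025 g/mol.
Each formula unit contains 1 Si, equivalent to 1/1 = 1.0000 mol SiO2.
M(SiO2) = 1×28.085 + 2×15.999 = 60.083 g/mol.
Mass of SiO2 per formula unit = 1.0000 × 60.083 = 60.083 g.
SiO2 wt% = 60.083 / 196.025 × 100 = 30.65%.

30.65 wt%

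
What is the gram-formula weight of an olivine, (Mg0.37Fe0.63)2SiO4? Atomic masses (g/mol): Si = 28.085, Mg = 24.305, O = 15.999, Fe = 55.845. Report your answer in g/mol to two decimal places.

180.43 g/mol

Mg: 0.74 × 24.305 = 17.9857
Fe: 1.26 × 55.845 = 70.3647
Si: 1 × 28.085 = 28.0850
O: 4 × 15.999 = 63.9960
Summing the contributions gives the formula mass.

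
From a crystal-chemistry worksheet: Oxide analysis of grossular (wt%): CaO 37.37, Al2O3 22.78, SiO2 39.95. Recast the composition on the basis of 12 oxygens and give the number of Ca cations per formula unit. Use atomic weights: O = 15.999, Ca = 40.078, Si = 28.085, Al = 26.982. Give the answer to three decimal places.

2.999 Ca apfu

CaO: 37.37/56.077 = 0.66641 mol → 0.66641 mol Ca, 0.66641 mol O.
Al2O3: 22.78/101.961 = 0.22342 mol → 0.44684 mol Al, 0.67026 mol O.
SiO2: 39.95/60.083 = 0.66491 mol → 0.66491 mol Si, 1.32982 mol O.
Total oxygen = 2.66649 mol. Normalization factor = 12/2.66649 = 4.50030.
Ca per 12 O = 0.66641 × 4.50030 = 2.999.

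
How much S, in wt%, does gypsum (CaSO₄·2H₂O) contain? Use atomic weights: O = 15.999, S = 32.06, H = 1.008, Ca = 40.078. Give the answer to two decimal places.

18.62 wt%

M(CaSO₄·2H₂O) = 172.164 g/mol.
S contributes 1 × 32.06 = 32.060 g per mole.
32.060/172.164 = 0.1862 → 18.62%.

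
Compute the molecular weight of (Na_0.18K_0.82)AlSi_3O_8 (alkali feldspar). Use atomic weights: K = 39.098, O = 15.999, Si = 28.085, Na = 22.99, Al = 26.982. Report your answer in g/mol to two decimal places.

The formula mass is the sum 0.18·22.99 + 0.82·39.098 + 1·26.982 + 3·28.085 + 8·15.999.

275.43 g/mol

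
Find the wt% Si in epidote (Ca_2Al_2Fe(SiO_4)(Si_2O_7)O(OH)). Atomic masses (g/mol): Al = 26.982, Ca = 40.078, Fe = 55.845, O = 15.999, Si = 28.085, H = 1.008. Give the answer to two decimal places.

17.44 wt%

Molar mass of Ca_2Al_2Fe(SiO_4)(Si_2O_7)O(OH): 2·40.078 + 2·26.982 + 1·55.845 + 3·28.085 + 13·15.999 + 1·1.008 = 483.215 g/mol.
Mass of Si per formula unit: 3 × 28.085 = 84.255 g.
Weight fraction Si = 84.255 / 483.215 = 0.1744.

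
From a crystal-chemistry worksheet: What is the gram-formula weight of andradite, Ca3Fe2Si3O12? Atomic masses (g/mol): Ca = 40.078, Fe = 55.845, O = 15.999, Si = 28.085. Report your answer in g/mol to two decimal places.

508.17 g/mol

The formula mass is the sum 3(40.078) + 2(55.845) + 3(28.085) + 12(15.999).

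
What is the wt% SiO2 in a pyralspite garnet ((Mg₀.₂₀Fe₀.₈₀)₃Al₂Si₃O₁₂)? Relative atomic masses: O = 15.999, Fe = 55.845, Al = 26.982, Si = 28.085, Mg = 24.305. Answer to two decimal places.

Molar mass of (Mg₀.₂₀Fe₀.₈₀)₃Al₂Si₃O₁₂ = 0.60·24.305 + 2.40·55.845 + 2·26.982 + 3·28.085 + 12·15.999 = 478.818 g/mol.
Each formula unit contains 3 Si, equivalent to 3/1 = 3.0000 mol SiO2.
M(SiO2) = 1×28.085 + 2×15.999 = 60.083 g/mol.
Mass of SiO2 per formula unit = 3.0000 × 60.083 = 180.249 g.
SiO2 wt% = 180.249 / 478.818 × 100 = 37.64%.

37.64 wt%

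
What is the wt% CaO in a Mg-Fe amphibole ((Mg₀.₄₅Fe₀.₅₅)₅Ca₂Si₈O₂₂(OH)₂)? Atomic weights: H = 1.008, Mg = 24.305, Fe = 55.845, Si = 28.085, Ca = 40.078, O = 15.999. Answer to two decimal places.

12.47 wt%

Molar mass of (Mg₀.₄₅Fe₀.₅₅)₅Ca₂Si₈O₂₂(OH)₂ = 2.25*24.305 + 2.75*55.845 + 2*40.078 + 8*28.085 + 24*15.999 + 2*1.008 = 899.088 g/mol.
Each formula unit contains 2 Ca, equivalent to 2/1 = 2.0000 mol CaO.
M(CaO) = 1×40.078 + 1×15.999 = 56.077 g/mol.
Mass of CaO per formula unit = 2.0000 × 56.077 = 112.154 g.
CaO wt% = 112.154 / 899.088 × 100 = 12.47%.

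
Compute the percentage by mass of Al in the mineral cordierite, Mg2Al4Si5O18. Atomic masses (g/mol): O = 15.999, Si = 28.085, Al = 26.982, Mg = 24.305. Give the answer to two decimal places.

Formula mass = 2*24.305 + 4*26.982 + 5*28.085 + 18*15.999 = 584.945 g/mol, of which 107.928 g is Al.
So Al makes up 107.928/584.945 = 0.1845 of the mass, i.e. 18.45%.

18.45 wt%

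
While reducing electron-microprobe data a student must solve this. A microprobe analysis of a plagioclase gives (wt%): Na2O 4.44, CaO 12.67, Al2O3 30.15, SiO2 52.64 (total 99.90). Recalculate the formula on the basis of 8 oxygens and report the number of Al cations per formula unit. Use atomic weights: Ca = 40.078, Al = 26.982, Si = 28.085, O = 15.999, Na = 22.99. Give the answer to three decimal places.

1.611 Al apfu

Na2O (M=61.979): mol = 0.07164; Na = 0.14328, O = 0.07164.
CaO (M=56.077): mol = 0.22594; Ca = 0.22594, O = 0.22594.
Al2O3 (M=101.961): mol = 0.29570; Al = 0.59140, O = 0.88710.
SiO2 (M=60.083): mol = 0.87612; Si = 0.87612, O = 1.75224.
ΣO = 2.93692; factor = 8/ΣO = 2.72394.
Al apfu = 0.59140 × 2.72394 = 1.611.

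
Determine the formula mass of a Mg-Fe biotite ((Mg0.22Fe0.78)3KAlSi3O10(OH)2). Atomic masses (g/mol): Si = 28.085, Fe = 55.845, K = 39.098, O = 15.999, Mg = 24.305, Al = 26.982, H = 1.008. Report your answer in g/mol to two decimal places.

Mg: 0.66 × 24.305 = 16.0413
Fe: 2.34 × 55.845 = 130.6773
K: 1 × 39.098 = 39.0980
Al: 1 × 26.982 = 26.9820
Si: 3 × 28.085 = 84.2550
O: 12 × 15.999 = 191.9880
H: 2 × 1.008 = 2.0160
Summing the contributions gives the formula mass.

491.06 g/mol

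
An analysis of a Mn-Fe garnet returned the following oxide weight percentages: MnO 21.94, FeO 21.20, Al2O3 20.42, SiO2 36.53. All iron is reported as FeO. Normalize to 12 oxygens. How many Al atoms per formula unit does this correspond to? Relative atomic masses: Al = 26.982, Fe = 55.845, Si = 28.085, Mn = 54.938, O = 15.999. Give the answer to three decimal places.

1.985 Al apfu

MnO: 21.94/70.937 = 0.30929 mol → 0.30929 mol Mn, 0.30929 mol O.
FeO: 21.20/71.844 = 0.29508 mol → 0.29508 mol Fe, 0.29508 mol O.
Al2O3: 20.42/101.961 = 0.20027 mol → 0.40054 mol Al, 0.60081 mol O.
SiO2: 36.53/60.083 = 0.60799 mol → 0.60799 mol Si, 1.21598 mol O.
Total oxygen = 2.42116 mol. Normalization factor = 12/2.42116 = 4.95630.
Al per 12 O = 0.40054 × 4.95630 = 1.985.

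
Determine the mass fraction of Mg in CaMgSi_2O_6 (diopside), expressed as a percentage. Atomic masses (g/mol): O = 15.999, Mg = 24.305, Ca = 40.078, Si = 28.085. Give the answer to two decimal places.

M(CaMgSi_2O_6) = 216.547 g/mol.
Mg contributes 1 × 24.305 = 24.305 g per mole.
24.305/216.547 = 0.1122 → 11.22%.

11.22 weight percent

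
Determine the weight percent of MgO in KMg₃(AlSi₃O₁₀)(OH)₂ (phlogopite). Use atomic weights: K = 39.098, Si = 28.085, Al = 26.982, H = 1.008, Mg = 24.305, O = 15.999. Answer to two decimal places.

Formula mass = 417.254 g/mol.
3 Mg → 3.0000 mol MgO per formula unit; M(MgO) = 40.304, so MgO mass = 120.912 g.
120.912/417.254 × 100 = 28.98 wt%.

28.98 wt%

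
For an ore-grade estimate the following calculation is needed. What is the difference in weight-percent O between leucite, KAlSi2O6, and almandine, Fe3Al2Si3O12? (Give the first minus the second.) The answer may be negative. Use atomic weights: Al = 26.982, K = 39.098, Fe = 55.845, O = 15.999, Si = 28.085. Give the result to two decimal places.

O in KAlSi2O6: molar mass 218.244 g/mol; 6×15.999 = 95.994 g → 43.98 wt%.
O in Fe3Al2Si3O12: molar mass 497.742 g/mol; 12×15.999 = 191.988 g → 38.57 wt%.
Difference = 43.98 − 38.57 = 5.41 percentage points.

5.41 percentage points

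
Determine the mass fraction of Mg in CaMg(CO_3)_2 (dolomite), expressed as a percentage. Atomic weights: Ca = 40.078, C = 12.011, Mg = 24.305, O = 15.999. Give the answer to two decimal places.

M(CaMg(CO_3)_2) = 184.399 g/mol.
Mg contributes 1 × 24.305 = 24.305 g per mole.
24.305/184.399 = 0.1318 → 13.18%.

13.18 wt%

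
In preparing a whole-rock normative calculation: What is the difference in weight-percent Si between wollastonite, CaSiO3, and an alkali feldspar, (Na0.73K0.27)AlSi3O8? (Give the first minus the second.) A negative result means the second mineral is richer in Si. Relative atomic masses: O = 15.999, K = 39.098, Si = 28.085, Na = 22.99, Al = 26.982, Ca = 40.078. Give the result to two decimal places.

-7.43 percentage points

M(CaSiO3) = 116.160 g/mol, so wt% Si = 28.085/116.160 × 100 = 24.18%.
M((Na0.73K0.27)AlSi3O8) = 266.568 g/mol, so wt% Si = 84.255/266.568 × 100 = 31.61%.
24.18 − 31.61 = -7.43 pp.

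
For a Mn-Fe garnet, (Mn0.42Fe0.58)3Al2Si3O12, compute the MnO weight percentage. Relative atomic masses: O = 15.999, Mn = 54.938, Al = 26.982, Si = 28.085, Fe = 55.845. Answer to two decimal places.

Molar mass of (Mn0.42Fe0.58)3Al2Si3O12 = 1.26*54.938 + 1.74*55.845 + 2*26.982 + 3*28.085 + 12*15.999 = 496.599 g/mol.
Each formula unit contains 1.26 Mn, equivalent to 1.26/1 = 1.2600 mol MnO.
M(MnO) = 1×54.938 + 1×15.999 = 70.937 g/mol.
Mass of MnO per formula unit = 1.2600 × 70.937 = 89.381 g.
MnO wt% = 89.381 / 496.599 × 100 = 18.00%.

18.00 wt%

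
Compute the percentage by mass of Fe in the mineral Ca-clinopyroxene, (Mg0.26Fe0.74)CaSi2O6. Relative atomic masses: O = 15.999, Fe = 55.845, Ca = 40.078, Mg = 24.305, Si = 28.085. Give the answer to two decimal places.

17.23 weight percent

Formula mass = 0.26*24.305 + 0.74*55.845 + 1*40.078 + 2*28.085 + 6*15.999 = 239.887 g/mol, of which 41.325 g is Fe.
So Fe makes up 41.325/239.887 = 0.1723 of the mass, i.e. 17.23%.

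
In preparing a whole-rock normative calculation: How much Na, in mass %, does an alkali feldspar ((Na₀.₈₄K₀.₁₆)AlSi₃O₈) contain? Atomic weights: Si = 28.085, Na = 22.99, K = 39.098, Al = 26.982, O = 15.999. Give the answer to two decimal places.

7.29 mass %

M((Na₀.₈₄K₀.₁₆)AlSi₃O₈) = 264.796 g/mol.
Na contributes 0.84 × 22.99 = 19.312 g per mole.
19.312/264.796 = 0.0729 → 7.29%.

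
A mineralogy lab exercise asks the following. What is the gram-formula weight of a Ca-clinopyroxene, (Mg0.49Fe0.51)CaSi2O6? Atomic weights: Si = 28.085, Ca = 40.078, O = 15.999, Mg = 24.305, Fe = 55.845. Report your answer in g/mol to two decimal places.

232.63 g/mol

M = 0.49*24.305 + 0.51*55.845 + 1*40.078 + 2*28.085 + 6*15.999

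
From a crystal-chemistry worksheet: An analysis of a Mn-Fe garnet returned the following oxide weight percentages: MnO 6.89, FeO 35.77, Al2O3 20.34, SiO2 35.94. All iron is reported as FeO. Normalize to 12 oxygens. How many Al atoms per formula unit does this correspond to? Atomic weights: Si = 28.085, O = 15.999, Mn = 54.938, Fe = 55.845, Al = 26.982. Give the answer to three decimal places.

2.003 Al apfu

MnO (M=70.937): mol = 0.09713; Mn = 0.09713, O = 0.09713.
FeO (M=71.844): mol = 0.49788; Fe = 0.49788, O = 0.49788.
Al2O3 (M=101.961): mol = 0.19949; Al = 0.39898, O = 0.59847.
SiO2 (M=60.083): mol = 0.59817; Si = 0.59817, O = 1.19634.
ΣO = 2.38982; factor = 12/ΣO = 5.02130.
Al apfu = 0.39898 × 5.02130 = 2.003.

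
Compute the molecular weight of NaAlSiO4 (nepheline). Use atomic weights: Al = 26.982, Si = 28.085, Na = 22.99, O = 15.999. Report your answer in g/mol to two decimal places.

M = 1×22.99 + 1×26.982 + 1×28.085 + 4×15.999

142.05 g/mol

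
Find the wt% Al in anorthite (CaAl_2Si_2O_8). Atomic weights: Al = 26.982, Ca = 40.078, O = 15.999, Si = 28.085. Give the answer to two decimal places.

19.40 wt%

Formula mass = 1·40.078 + 2·26.982 + 2·28.085 + 8·15.999 = 278.204 g/mol, of which 53.964 g is Al.
So Al makes up 53.964/278.204 = 0.1940 of the mass, i.e. 19.40%.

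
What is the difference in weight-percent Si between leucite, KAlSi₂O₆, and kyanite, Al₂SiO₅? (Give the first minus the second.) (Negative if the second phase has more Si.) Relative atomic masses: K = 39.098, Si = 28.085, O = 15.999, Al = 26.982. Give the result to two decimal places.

Si in KAlSi₂O₆: molar mass 218.244 g/mol; 2×28.085 = 56.170 g → 25.74 wt%.
Si in Al₂SiO₅: molar mass 162.044 g/mol; 1×28.085 = 28.085 g → 17.33 wt%.
Difference = 25.74 − 17.33 = 8.41 percentage points.

8.41 percentage points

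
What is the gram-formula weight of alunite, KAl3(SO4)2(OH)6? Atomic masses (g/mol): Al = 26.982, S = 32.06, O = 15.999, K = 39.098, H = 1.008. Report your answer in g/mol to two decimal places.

The formula mass is the sum 1·39.098 + 3·26.982 + 2·32.06 + 14·15.999 + 6·1.008.

414.20 g/mol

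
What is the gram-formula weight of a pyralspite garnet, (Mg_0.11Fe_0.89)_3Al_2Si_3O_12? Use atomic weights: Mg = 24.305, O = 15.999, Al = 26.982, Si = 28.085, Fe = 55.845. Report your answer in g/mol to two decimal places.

The formula mass is the sum 0.33*24.305 + 2.67*55.845 + 2*26.982 + 3*28.085 + 12*15.999.

487.33 g/mol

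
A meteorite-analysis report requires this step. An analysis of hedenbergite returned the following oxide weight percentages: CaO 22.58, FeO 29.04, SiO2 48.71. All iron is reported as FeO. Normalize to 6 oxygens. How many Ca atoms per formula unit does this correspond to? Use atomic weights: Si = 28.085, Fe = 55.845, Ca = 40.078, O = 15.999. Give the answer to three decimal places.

0.995 Ca apfu

22.58 wt% CaO ÷ 56.077 g/mol = 0.40266 mol, giving 0.40266 Ca and 0.40266 O.
29.04 wt% FeO ÷ 71.844 g/mol = 0.40421 mol, giving 0.40421 Fe and 0.40421 O.
48.71 wt% SiO2 ÷ 60.083 g/mol = 0.81071 mol, giving 0.81071 Si and 1.62142 O.
Oxygen sums to 2.42829; scaling by 6/2.42829 = 2.47087 puts the formula on 6 O.
Ca: 0.40266 × 2.47087 = 0.995 atoms per formula unit.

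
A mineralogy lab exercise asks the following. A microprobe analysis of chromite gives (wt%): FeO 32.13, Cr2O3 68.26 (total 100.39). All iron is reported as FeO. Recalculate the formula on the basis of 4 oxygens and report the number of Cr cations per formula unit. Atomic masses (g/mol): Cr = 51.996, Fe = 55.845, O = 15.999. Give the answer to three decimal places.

2.002 Cr apfu

FeO (M=71.844): mol = 0.44722; Fe = 0.44722, O = 0.44722.
Cr2O3 (M=151.989): mol = 0.44911; Cr = 0.89822, O = 1.34733.
ΣO = 1.79455; factor = 4/ΣO = 2.22897.
Cr apfu = 0.89822 × 2.22897 = 2.002.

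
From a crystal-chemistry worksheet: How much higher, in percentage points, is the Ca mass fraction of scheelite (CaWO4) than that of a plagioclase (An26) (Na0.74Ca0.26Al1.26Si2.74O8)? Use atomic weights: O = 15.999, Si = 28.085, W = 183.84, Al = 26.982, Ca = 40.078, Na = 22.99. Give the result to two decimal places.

10.01 percentage points

First mineral: 40.078 g Ca in 287.914 g formula = 13.92 wt% Ca.
Second mineral: 10.420 g Ca in 266.375 g formula = 3.91 wt% Ca.
13.92% − 3.91% gives a difference of 10.01 percentage points.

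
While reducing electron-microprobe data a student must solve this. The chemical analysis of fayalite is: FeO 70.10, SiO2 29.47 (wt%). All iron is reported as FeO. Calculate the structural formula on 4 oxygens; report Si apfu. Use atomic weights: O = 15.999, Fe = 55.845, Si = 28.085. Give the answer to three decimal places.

FeO: 70.10/71.844 = 0.97573 mol → 0.97573 mol Fe, 0.97573 mol O.
SiO2: 29.47/60.083 = 0.49049 mol → 0.49049 mol Si, 0.98098 mol O.
Total oxygen = 1.95671 mol. Normalization factor = 4/1.95671 = 2.04425.
Si per 4 O = 0.49049 × 2.04425 = 1.003.

1.003 Si apfu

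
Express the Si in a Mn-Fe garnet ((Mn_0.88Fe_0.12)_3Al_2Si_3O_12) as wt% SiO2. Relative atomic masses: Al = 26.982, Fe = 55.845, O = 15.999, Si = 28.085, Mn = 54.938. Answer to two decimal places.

36.39 wt%

Molar mass of (Mn_0.88Fe_0.12)_3Al_2Si_3O_12 = 2.64×54.938 + 0.36×55.845 + 2×26.982 + 3×28.085 + 12×15.999 = 495.348 g/mol.
Each formula unit contains 3 Si, equivalent to 3/1 = 3.0000 mol SiO2.
M(SiO2) = 1×28.085 + 2×15.999 = 60.083 g/mol.
Mass of SiO2 per formula unit = 3.0000 × 60.083 = 180.249 g.
SiO2 wt% = 180.249 / 495.348 × 100 = 36.39%.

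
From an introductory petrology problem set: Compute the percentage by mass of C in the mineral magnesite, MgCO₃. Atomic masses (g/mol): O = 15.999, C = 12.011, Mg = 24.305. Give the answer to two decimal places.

14.25 wt%

Molar mass of MgCO₃: 1×24.305 + 1×12.011 + 3×15.999 = 84.313 g/mol.
Mass of C per formula unit: 1 × 12.011 = 12.011 g.
Weight fraction C = 12.011 / 84.313 = 0.1425.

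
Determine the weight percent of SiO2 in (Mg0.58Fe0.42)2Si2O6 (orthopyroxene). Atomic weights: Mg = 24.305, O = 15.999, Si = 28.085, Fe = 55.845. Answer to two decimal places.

Molar mass of (Mg0.58Fe0.42)2Si2O6 = 1.16·24.305 + 0.84·55.845 + 2·28.085 + 6·15.999 = 227.268 g/mol.
Each formula unit contains 2 Si, equivalent to 2/1 = 2.0000 mol SiO2.
M(SiO2) = 1×28.085 + 2×15.999 = 60.083 g/mol.
Mass of SiO2 per formula unit = 2.0000 × 60.083 = 120.166 g.
SiO2 wt% = 120.166 / 227.268 × 100 = 52.87%.

52.87 wt%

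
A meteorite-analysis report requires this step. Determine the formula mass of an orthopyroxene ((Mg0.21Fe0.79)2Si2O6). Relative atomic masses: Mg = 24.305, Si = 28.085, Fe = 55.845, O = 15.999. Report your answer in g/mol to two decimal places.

250.61 g/mol

Mg: 0.42 × 24.305 = 10.2081
Fe: 1.58 × 55.845 = 88.2351
Si: 2 × 28.085 = 56.1700
O: 6 × 15.999 = 95.9940
Summing the contributions gives the formula mass.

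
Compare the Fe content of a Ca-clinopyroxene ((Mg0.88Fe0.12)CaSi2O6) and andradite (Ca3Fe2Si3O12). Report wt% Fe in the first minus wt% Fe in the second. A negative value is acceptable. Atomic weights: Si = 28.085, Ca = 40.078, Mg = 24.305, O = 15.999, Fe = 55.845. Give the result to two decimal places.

Fe in (Mg0.88Fe0.12)CaSi2O6: molar mass 220.332 g/mol; 0.12×55.845 = 6.701 g → 3.04 wt%.
Fe in Ca3Fe2Si3O12: molar mass 508.167 g/mol; 2×55.845 = 111.690 g → 21.98 wt%.
Difference = 3.04 − 21.98 = -18.94 percentage points.

-18.94 percentage points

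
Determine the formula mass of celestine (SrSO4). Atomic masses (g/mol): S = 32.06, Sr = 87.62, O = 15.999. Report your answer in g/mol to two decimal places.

M = 1×87.62 + 1×32.06 + 4×15.999

183.68 g/mol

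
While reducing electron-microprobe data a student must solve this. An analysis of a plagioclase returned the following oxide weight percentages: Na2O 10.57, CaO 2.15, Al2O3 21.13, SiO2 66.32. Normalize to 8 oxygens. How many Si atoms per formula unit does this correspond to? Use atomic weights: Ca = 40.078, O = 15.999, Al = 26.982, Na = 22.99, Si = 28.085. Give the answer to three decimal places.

2.906 Si apfu

Na2O (M=61.979): mol = 0.17054; Na = 0.34108, O = 0.17054.
CaO (M=56.077): mol = 0.03834; Ca = 0.03834, O = 0.03834.
Al2O3 (M=101.961): mol = 0.20724; Al = 0.41448, O = 0.62172.
SiO2 (M=60.083): mol = 1.10381; Si = 1.10381, O = 2.20762.
ΣO = 3.03822; factor = 8/ΣO = 2.63312.
Si apfu = 1.10381 × 2.63312 = 2.906.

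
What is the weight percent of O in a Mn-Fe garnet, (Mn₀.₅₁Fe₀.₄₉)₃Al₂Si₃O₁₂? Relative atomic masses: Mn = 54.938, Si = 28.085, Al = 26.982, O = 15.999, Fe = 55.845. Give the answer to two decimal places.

38.68 mass %

Molar mass of (Mn₀.₅₁Fe₀.₄₉)₃Al₂Si₃O₁₂: 1.53×54.938 + 1.47×55.845 + 2×26.982 + 3×28.085 + 12×15.999 = 496.354 g/mol.
Mass of O per formula unit: 12 × 15.999 = 191.988 g.
Weight fraction O = 191.988 / 496.354 = 0.3868.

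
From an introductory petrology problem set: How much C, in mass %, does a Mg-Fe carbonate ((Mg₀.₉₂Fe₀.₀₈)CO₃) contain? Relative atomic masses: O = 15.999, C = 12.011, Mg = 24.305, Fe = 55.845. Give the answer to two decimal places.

13.83 mass %

M((Mg₀.₉₂Fe₀.₀₈)CO₃) = 86.836 g/mol.
C contributes 1 × 12.011 = 12.011 g per mole.
12.011/86.836 = 0.1383 → 13.83%.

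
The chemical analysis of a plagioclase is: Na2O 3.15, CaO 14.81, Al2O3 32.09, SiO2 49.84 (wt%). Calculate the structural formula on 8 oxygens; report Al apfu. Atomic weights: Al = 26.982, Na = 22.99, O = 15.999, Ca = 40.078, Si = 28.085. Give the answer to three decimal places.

1.726 Al apfu

Na2O: 3.15/61.979 = 0.05082 mol → 0.10164 mol Na, 0.05082 mol O.
CaO: 14.81/56.077 = 0.26410 mol → 0.26410 mol Ca, 0.26410 mol O.
Al2O3: 32.09/101.961 = 0.31473 mol → 0.62946 mol Al, 0.94419 mol O.
SiO2: 49.84/60.083 = 0.82952 mol → 0.82952 mol Si, 1.65904 mol O.
Total oxygen = 2.91815 mol. Normalization factor = 8/2.91815 = 2.74146.
Al per 8 O = 0.62946 × 2.74146 = 1.726.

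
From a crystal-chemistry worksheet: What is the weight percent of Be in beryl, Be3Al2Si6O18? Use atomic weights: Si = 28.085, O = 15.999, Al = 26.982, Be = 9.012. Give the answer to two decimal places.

5.03 mass %

M(Be3Al2Si6O18) = 537.492 g/mol.
Be contributes 3 × 9.012 = 27.036 g per mole.
27.036/537.492 = 0.0503 → 5.03%.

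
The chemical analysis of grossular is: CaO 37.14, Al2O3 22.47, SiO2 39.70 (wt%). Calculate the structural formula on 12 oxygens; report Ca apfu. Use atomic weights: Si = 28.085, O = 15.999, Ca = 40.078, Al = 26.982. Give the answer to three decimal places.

37.14 wt% CaO ÷ 56.077 g/mol = 0.66230 mol, giving 0.66230 Ca and 0.66230 O.
22.47 wt% Al2O3 ÷ 101.961 g/mol = 0.22038 mol, giving 0.44076 Al and 0.66114 O.
39.70 wt% SiO2 ÷ 60.083 g/mol = 0.66075 mol, giving 0.66075 Si and 1.32150 O.
Oxygen sums to 2.64494; scaling by 12/2.64494 = 4.53696 puts the formula on 12 O.
Ca: 0.66230 × 4.53696 = 3.005 atoms per formula unit.

3.005 Ca apfu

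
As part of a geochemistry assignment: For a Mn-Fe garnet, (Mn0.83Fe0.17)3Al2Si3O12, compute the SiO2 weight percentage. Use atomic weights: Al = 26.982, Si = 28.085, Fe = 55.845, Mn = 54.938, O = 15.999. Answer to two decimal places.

Formula mass = 495.484 g/mol.
3 Si → 3.0000 mol SiO2 per formula unit; M(SiO2) = 60.083, so SiO2 mass = 180.249 g.
180.249/495.484 × 100 = 36.38 wt%.

36.38 wt%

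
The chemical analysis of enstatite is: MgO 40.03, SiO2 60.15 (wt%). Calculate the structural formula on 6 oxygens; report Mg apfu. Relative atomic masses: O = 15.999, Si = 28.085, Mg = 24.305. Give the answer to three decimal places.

MgO (M=40.304): mol = 0.99320; Mg = 0.99320, O = 0.99320.
SiO2 (M=60.083): mol = 1.00112; Si = 1.00112, O = 2.00224.
ΣO = 2.99544; factor = 6/ΣO = 2.00304.
Mg apfu = 0.99320 × 2.00304 = 1.989.

1.989 Mg apfu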